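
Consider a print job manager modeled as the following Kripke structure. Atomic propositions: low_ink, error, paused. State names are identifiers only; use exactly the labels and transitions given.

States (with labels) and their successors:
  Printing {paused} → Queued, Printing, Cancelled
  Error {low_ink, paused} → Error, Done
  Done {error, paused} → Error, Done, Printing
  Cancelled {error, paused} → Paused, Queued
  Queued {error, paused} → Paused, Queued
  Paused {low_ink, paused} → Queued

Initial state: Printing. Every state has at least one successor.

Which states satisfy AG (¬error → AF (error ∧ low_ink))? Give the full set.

States satisfying ¬error → AF (error ∧ low_ink): {Done, Cancelled, Queued}.
States satisfying AG (¬error → AF (error ∧ low_ink)): ∅.

none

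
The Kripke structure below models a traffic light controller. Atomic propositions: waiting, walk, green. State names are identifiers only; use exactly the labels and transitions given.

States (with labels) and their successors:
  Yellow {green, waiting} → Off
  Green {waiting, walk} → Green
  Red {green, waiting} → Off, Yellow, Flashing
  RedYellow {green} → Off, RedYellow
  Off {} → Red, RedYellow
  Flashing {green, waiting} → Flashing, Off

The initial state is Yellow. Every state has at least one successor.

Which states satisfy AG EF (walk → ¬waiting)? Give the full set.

{Yellow, Red, RedYellow, Off, Flashing}

States satisfying EF (walk → ¬waiting): {Yellow, Red, RedYellow, Off, Flashing}.
States satisfying AG EF (walk → ¬waiting): {Yellow, Red, RedYellow, Off, Flashing}.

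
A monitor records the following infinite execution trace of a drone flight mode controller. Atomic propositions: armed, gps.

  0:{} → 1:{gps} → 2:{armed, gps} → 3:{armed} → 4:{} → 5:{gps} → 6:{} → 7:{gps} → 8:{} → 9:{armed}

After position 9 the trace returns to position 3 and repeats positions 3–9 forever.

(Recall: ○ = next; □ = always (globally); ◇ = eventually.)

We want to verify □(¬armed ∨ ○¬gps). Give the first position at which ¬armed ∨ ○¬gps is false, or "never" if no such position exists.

never

¬armed ∨ ○¬gps holds at every position 0..9, and those are all the positions the trace ever visits, so the invariant □(¬armed ∨ ○¬gps) is never violated.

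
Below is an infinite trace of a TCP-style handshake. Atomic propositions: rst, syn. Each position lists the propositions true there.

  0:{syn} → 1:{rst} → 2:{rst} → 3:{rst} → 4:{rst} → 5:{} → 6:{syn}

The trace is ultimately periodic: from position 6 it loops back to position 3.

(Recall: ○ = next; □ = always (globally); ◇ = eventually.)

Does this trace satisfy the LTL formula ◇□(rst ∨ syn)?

□(rst ∨ syn) is false at every position 0..6, so it never becomes true and ◇□(rst ∨ syn) fails.

No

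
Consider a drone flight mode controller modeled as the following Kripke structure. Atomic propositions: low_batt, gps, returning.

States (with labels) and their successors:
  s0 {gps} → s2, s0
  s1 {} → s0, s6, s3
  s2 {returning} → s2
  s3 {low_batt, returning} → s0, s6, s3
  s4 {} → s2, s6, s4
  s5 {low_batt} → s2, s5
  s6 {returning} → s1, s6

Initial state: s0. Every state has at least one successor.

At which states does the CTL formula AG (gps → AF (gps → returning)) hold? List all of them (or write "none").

States satisfying gps → AF (gps → returning): {s1, s2, s3, s4, s5, s6}.
States satisfying AG (gps → AF (gps → returning)): {s2, s5}.

{s2, s5}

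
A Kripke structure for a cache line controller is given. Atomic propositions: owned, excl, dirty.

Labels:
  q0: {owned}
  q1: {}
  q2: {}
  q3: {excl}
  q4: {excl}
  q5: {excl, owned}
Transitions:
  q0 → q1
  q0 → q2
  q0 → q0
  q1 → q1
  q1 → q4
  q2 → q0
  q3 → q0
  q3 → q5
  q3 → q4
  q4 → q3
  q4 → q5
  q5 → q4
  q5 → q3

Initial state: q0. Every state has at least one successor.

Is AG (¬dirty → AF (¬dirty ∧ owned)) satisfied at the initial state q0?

Violated

States satisfying ¬dirty → AF (¬dirty ∧ owned): {q0, q2, q5}.
States satisfying AG (¬dirty → AF (¬dirty ∧ owned)): ∅.
q1 is reachable from q0 and violates ¬dirty → AF (¬dirty ∧ owned), so AG fails at q0.
q0 ∉ Sat(AG (¬dirty → AF (¬dirty ∧ owned))).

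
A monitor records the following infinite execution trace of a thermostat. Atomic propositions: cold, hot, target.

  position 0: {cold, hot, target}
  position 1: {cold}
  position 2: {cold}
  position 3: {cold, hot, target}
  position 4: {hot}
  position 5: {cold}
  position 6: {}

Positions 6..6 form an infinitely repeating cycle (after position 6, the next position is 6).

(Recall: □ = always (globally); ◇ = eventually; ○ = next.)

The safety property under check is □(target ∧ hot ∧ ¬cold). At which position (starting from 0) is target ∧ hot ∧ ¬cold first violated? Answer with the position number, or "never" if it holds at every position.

0

At position 0 the labels are {cold, hot, target}, so target ∧ hot ∧ ¬cold is false there. This is the first violation.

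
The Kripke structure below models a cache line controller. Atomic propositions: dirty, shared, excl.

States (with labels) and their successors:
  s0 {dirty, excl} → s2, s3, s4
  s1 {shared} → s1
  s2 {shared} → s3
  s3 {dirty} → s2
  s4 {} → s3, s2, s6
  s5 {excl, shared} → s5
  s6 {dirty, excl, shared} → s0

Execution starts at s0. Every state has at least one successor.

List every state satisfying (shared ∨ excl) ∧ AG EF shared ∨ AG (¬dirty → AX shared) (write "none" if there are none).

States satisfying shared ∨ excl: {s0, s1, s2, s5, s6}.
States satisfying EF shared: {s0, s1, s2, s3, s4, s5, s6}.
States satisfying AG EF shared: {s0, s1, s2, s3, s4, s5, s6}.
States satisfying (shared ∨ excl) ∧ AG EF shared: {s0, s1, s2, s5, s6}.
States satisfying ¬dirty → AX shared: {s0, s1, s3, s5, s6}.
States satisfying AG (¬dirty → AX shared): {s1, s5}.
States satisfying (shared ∨ excl) ∧ AG EF shared ∨ AG (¬dirty → AX shared): {s0, s1, s2, s5, s6}.

{s0, s1, s2, s5, s6}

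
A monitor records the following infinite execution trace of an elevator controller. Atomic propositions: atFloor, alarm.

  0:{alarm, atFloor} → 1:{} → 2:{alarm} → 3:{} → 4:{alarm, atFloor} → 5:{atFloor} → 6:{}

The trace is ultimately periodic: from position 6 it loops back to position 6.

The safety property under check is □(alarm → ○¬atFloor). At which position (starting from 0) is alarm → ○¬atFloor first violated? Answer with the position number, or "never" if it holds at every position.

4

Check alarm → ○¬atFloor at each position in order: 0 ✓, 1 ✓, 2 ✓, 3 ✓.
At position 4 the labels are {alarm, atFloor} and the next position 5 has {atFloor}, so alarm → ○¬atFloor is false there. This is the first violation.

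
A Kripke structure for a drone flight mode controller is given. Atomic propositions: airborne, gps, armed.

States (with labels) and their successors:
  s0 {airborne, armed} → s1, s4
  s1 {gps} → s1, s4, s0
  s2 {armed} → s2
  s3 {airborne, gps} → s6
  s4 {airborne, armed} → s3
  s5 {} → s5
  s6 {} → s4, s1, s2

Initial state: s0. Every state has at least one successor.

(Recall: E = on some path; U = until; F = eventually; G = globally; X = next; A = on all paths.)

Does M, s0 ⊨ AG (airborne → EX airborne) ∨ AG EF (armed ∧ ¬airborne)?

States satisfying airborne → EX airborne: {s0, s1, s2, s4, s5, s6}.
States satisfying AG (airborne → EX airborne): {s2, s5}.
States satisfying EF (armed ∧ ¬airborne): {s0, s1, s2, s3, s4, s6}.
States satisfying AG EF (armed ∧ ¬airborne): {s0, s1, s2, s3, s4, s6}.
States satisfying AG (airborne → EX airborne) ∨ AG EF (armed ∧ ¬airborne): {s0, s1, s2, s3, s4, s5, s6}.
s0 ∈ Sat(AG (airborne → EX airborne) ∨ AG EF (armed ∧ ¬airborne)).

Satisfied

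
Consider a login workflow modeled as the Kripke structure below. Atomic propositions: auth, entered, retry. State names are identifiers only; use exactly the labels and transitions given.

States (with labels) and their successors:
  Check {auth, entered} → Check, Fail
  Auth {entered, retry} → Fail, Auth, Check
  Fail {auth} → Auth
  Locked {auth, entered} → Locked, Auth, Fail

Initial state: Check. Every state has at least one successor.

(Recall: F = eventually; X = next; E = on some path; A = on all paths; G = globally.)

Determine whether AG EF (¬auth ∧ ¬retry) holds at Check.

States satisfying EF (¬auth ∧ ¬retry): ∅.
States satisfying AG EF (¬auth ∧ ¬retry): ∅.
Auth is reachable from Check and violates EF (¬auth ∧ ¬retry), so AG fails at Check.
Check ∉ Sat(AG EF (¬auth ∧ ¬retry)).

No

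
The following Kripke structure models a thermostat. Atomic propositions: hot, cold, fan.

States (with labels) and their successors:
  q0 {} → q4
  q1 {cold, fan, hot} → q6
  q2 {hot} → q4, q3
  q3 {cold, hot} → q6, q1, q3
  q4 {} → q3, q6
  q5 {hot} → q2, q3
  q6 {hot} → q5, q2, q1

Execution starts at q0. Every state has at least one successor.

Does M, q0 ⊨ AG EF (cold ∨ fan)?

Yes

States satisfying EF (cold ∨ fan): {q0, q1, q2, q3, q4, q5, q6}.
States satisfying AG EF (cold ∨ fan): {q0, q1, q2, q3, q4, q5, q6}.
Every state reachable from q0 satisfies EF (cold ∨ fan).
q0 ∈ Sat(AG EF (cold ∨ fan)).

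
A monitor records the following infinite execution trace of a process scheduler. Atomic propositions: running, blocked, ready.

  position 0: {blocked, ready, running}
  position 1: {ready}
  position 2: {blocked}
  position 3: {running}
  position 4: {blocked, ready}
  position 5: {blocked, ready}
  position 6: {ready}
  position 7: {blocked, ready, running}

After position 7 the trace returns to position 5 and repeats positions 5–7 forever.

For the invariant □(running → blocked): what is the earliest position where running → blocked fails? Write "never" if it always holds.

3

Check running → blocked at each position in order: 0 ✓, 1 ✓, 2 ✓.
At position 3 the labels are {running}, so running → blocked is false there. This is the first violation.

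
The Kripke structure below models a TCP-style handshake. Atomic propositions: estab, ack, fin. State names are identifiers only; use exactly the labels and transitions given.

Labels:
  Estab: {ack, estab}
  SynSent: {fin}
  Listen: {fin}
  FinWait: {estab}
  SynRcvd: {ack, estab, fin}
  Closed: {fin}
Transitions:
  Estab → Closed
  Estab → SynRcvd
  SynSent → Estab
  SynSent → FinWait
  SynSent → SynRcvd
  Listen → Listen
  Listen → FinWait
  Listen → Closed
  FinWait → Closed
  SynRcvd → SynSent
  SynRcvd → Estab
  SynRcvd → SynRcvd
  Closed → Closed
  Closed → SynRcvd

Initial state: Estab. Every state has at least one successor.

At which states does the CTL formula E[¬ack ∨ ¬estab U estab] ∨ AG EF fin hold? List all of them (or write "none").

States satisfying ¬ack ∨ ¬estab: {SynSent, Listen, FinWait, Closed}.
States satisfying estab: {Estab, FinWait, SynRcvd}.
States satisfying E[¬ack ∨ ¬estab U estab]: {Estab, SynSent, Listen, FinWait, SynRcvd, Closed}.
States satisfying EF fin: {Estab, SynSent, Listen, FinWait, SynRcvd, Closed}.
States satisfying AG EF fin: {Estab, SynSent, Listen, FinWait, SynRcvd, Closed}.
States satisfying E[¬ack ∨ ¬estab U estab] ∨ AG EF fin: {Estab, SynSent, Listen, FinWait, SynRcvd, Closed}.

{Estab, SynSent, Listen, FinWait, SynRcvd, Closed}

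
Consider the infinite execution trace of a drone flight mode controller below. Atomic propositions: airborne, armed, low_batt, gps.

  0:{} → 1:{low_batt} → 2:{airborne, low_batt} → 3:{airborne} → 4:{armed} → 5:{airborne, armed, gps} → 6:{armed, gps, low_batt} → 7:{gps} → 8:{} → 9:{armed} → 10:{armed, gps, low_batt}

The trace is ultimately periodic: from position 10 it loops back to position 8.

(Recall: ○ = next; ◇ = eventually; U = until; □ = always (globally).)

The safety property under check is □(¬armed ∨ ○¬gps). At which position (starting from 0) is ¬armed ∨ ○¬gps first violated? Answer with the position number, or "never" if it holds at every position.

Check ¬armed ∨ ○¬gps at each position in order: 0 ✓, 1 ✓, 2 ✓, 3 ✓.
At position 4 the labels are {armed} and the next position 5 has {airborne, armed, gps}, so ¬armed ∨ ○¬gps is false there. This is the first violation.

4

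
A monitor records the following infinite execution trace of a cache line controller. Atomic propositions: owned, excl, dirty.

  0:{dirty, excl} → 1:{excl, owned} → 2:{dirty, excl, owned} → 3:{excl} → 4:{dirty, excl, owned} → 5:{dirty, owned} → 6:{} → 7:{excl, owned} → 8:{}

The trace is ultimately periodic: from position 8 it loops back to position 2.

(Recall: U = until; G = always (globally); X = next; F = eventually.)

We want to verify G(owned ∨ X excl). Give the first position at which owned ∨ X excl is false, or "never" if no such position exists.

never

owned ∨ X excl holds at every position 0..8, and those are all the positions the trace ever visits, so the invariant G(owned ∨ X excl) is never violated.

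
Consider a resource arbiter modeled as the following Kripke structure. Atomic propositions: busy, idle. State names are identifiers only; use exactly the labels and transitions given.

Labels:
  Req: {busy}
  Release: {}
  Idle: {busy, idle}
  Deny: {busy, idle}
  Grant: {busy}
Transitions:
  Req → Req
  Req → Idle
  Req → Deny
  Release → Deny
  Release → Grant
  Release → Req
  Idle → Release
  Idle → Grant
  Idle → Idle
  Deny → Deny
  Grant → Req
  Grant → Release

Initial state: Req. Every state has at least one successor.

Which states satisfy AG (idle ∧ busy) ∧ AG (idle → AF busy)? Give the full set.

States satisfying idle ∧ busy: {Idle, Deny}.
States satisfying AG (idle ∧ busy): {Deny}.
States satisfying idle → AF busy: {Req, Release, Idle, Deny, Grant}.
States satisfying AG (idle → AF busy): {Req, Release, Idle, Deny, Grant}.
States satisfying AG (idle ∧ busy) ∧ AG (idle → AF busy): {Deny}.

{Deny}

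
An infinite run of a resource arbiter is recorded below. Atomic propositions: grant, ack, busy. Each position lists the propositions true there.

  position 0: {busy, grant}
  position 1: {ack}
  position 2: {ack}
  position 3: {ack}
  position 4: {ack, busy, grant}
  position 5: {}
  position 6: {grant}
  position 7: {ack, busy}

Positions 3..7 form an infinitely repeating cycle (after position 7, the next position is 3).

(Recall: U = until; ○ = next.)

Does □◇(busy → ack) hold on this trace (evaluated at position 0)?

Yes

◇(busy → ack) holds at every position 0..7, and those are all positions ever visited, so □◇(busy → ack) holds.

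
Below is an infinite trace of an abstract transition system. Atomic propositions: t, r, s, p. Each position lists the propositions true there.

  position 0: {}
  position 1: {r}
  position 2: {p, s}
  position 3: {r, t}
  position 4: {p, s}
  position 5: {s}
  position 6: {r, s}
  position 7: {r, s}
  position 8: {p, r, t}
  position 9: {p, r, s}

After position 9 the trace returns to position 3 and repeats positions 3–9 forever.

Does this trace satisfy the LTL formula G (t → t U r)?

t → t U r holds at every position 0..9, and those are all positions ever visited, so G (t → t U r) holds.
Positions where t holds: 3, 8.
Check t U r at each: 3→ok, 8→ok.

Holds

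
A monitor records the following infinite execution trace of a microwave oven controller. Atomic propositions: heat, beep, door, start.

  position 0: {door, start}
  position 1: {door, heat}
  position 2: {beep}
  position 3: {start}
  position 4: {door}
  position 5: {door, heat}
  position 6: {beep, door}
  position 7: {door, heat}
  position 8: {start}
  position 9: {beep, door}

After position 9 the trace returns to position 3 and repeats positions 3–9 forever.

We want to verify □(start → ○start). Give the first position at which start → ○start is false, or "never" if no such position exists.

At position 0 the labels are {door, start} and the next position 1 has {door, heat}, so start → ○start is false there. This is the first violation.

0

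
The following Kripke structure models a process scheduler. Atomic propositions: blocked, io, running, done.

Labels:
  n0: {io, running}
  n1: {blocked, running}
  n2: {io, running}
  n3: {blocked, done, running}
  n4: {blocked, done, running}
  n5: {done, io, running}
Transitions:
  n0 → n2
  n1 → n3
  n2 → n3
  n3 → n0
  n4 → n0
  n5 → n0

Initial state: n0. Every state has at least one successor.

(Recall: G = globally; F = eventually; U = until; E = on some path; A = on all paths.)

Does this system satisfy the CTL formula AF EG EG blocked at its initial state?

States satisfying EG EG blocked: ∅.
States satisfying AF EG EG blocked: ∅.
There is a path from n0 along which EG EG blocked never holds.
n0 ∉ Sat(AF EG EG blocked).

Violated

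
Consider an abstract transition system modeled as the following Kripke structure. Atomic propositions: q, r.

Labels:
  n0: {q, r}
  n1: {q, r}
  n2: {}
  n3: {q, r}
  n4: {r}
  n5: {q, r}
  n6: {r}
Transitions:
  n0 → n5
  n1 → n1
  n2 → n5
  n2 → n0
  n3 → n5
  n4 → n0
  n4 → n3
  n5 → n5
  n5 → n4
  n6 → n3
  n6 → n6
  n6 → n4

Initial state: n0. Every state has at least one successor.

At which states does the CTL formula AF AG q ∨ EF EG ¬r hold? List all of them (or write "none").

{n1}

States satisfying AG q: {n1}.
States satisfying AF AG q: {n1}.
States satisfying EG ¬r: ∅.
States satisfying EF EG ¬r: ∅.
States satisfying AF AG q ∨ EF EG ¬r: {n1}.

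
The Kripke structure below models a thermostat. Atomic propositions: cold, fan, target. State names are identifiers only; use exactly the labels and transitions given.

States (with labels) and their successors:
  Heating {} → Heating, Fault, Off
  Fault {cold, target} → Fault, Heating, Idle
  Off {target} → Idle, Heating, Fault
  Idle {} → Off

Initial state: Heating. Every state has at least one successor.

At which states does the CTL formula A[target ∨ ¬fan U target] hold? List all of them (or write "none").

States satisfying target ∨ ¬fan: {Heating, Fault, Off, Idle}.
States satisfying target: {Fault, Off}.
States satisfying A[target ∨ ¬fan U target]: {Fault, Off, Idle}.

{Fault, Off, Idle}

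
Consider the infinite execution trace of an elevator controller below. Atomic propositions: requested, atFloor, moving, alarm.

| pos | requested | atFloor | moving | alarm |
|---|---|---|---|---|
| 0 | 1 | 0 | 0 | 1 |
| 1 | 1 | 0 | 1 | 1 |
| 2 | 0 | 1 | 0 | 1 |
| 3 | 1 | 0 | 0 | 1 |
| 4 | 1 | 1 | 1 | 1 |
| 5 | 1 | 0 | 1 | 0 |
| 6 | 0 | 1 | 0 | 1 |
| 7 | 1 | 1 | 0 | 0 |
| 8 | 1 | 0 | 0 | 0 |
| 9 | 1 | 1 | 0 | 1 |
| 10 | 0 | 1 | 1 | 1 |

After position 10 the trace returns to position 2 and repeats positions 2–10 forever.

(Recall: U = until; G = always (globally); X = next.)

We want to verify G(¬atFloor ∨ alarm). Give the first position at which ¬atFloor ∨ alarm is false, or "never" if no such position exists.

Check ¬atFloor ∨ alarm at each position in order: 0 ✓, 1 ✓, 2 ✓, 3 ✓, 4 ✓, 5 ✓, 6 ✓.
At position 7 the labels are {atFloor, requested}, so ¬atFloor ∨ alarm is false there. This is the first violation.

7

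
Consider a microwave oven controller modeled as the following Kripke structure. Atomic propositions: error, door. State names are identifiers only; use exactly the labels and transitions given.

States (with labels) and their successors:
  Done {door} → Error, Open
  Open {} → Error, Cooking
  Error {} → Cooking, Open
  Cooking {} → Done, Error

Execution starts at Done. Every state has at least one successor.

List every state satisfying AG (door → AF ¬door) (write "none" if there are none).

{Done, Open, Error, Cooking}

States satisfying door → AF ¬door: {Done, Open, Error, Cooking}.
States satisfying AG (door → AF ¬door): {Done, Open, Error, Cooking}.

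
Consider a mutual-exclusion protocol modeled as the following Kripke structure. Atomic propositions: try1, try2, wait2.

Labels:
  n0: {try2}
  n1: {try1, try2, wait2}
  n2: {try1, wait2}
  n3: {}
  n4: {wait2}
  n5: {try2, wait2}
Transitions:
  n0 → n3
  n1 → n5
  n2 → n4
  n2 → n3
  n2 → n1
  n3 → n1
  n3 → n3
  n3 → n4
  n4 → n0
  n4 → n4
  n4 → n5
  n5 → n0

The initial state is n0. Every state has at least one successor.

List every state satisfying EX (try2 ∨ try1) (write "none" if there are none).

States satisfying try2 ∨ try1: {n0, n1, n2, n5}.
States satisfying EX (try2 ∨ try1): {n1, n2, n3, n4, n5}.

{n1, n2, n3, n4, n5}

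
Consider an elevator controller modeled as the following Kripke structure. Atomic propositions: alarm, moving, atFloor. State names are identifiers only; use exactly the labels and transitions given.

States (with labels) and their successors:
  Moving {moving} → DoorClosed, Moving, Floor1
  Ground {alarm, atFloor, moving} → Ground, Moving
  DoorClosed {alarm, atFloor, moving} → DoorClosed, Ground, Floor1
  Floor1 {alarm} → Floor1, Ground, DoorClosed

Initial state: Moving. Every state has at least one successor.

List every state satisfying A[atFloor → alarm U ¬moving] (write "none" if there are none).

States satisfying atFloor → alarm: {Moving, Ground, DoorClosed, Floor1}.
States satisfying ¬moving: {Floor1}.
States satisfying A[atFloor → alarm U ¬moving]: {Floor1}.

{Floor1}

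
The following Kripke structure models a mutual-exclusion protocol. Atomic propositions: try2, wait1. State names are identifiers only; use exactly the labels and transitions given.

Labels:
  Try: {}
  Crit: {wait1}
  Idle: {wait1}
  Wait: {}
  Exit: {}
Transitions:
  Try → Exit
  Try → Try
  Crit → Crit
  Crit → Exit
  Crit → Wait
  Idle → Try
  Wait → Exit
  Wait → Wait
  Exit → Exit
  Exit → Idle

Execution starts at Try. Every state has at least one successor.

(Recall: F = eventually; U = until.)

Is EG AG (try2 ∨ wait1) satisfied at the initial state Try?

Violated

States satisfying AG (try2 ∨ wait1): ∅.
States satisfying EG AG (try2 ∨ wait1): ∅.
No suitable path/successor from Try witnesses the formula.
Try ∉ Sat(EG AG (try2 ∨ wait1)).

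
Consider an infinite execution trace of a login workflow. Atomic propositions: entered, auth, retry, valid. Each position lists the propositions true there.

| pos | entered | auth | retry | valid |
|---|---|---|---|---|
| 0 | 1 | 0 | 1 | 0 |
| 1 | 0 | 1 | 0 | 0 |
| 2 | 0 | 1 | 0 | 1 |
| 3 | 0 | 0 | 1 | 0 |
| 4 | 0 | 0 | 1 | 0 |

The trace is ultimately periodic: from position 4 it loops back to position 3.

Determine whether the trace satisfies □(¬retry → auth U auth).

¬retry → auth U auth holds at every position 0..4, and those are all positions ever visited, so □(¬retry → auth U auth) holds.
Positions where ¬retry holds: 1, 2.
Check auth U auth at each: 1→ok, 2→ok.

Yes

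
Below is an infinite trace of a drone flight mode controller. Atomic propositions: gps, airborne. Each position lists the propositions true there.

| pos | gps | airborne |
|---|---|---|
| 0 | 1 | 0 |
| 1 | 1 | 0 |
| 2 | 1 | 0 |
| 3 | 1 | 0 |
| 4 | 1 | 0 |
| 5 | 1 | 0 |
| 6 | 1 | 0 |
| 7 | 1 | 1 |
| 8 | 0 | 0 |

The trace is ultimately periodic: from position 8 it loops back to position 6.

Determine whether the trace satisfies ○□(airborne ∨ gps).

Violated

The position after 0 is 1; □(airborne ∨ gps) is false there.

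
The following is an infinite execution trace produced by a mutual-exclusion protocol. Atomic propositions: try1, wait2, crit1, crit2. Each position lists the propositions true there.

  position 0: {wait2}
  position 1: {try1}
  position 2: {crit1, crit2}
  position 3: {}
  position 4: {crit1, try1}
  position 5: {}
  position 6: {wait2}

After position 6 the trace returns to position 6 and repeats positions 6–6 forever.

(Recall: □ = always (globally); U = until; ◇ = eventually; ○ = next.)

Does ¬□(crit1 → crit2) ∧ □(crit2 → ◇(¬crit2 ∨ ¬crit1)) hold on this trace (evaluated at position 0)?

Holds

crit2 → ◇(¬crit2 ∨ ¬crit1) holds at every position 0..6, and those are all positions ever visited, so □(crit2 → ◇(¬crit2 ∨ ¬crit1)) holds.
Positions where crit2 holds: 2.
Check ◇(¬crit2 ∨ ¬crit1) at each: 2→ok.
At position 0: ¬□(crit1 → crit2) is true; □(crit2 → ◇(¬crit2 ∨ ¬crit1)) is true; so ¬□(crit1 → crit2) ∧ □(crit2 → ◇(¬crit2 ∨ ¬crit1)) is true.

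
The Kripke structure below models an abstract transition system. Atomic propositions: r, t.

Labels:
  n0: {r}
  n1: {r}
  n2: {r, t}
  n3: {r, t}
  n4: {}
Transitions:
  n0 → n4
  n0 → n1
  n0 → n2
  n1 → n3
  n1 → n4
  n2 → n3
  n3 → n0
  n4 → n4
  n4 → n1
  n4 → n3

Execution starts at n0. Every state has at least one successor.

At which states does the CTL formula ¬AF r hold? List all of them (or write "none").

States satisfying r: {n0, n1, n2, n3}.
States satisfying AF r: {n0, n1, n2, n3}.
States satisfying ¬AF r: {n4}.

{n4}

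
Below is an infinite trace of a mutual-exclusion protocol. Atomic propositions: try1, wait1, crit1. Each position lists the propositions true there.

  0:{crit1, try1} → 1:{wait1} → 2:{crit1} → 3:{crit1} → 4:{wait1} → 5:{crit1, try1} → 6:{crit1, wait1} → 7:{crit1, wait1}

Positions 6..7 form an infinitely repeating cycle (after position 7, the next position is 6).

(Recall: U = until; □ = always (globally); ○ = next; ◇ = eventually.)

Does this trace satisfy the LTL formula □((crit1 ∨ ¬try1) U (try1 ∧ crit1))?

(crit1 ∨ ¬try1) U (try1 ∧ crit1) must hold at every position from 0 onward. It fails at position 6, so □((crit1 ∨ ¬try1) U (try1 ∧ crit1)) is false.

Does not hold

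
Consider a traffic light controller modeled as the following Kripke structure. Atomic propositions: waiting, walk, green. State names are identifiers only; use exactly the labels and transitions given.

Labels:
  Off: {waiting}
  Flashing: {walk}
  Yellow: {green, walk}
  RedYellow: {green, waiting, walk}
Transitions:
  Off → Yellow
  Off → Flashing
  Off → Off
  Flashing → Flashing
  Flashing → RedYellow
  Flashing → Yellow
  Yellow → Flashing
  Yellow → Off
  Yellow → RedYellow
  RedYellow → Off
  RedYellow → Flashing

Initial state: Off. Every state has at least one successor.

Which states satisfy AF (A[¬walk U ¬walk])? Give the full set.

{Off}

States satisfying A[¬walk U ¬walk]: {Off}.
States satisfying AF (A[¬walk U ¬walk]): {Off}.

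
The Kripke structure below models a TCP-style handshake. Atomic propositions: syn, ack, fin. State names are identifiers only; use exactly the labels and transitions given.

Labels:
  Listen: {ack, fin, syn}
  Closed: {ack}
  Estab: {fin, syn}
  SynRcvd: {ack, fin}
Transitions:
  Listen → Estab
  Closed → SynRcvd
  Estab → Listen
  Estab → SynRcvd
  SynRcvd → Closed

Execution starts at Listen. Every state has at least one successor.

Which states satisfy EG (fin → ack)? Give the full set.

{Closed, SynRcvd}

States satisfying fin → ack: {Listen, Closed, SynRcvd}.
States satisfying EG (fin → ack): {Closed, SynRcvd}.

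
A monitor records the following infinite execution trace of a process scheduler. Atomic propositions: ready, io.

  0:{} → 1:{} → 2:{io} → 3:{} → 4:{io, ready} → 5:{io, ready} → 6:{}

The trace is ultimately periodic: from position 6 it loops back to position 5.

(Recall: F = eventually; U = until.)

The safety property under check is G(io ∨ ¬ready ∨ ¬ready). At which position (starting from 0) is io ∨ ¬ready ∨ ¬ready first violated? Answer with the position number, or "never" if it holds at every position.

never

io ∨ ¬ready ∨ ¬ready holds at every position 0..6, and those are all the positions the trace ever visits, so the invariant G(io ∨ ¬ready ∨ ¬ready) is never violated.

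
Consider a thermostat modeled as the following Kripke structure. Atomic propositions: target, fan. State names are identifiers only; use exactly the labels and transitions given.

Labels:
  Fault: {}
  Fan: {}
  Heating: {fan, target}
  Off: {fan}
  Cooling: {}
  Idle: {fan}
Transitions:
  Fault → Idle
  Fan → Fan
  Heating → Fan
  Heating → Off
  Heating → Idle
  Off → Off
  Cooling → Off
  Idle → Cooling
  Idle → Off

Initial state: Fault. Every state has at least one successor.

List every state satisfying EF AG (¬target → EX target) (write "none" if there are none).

States satisfying AG (¬target → EX target): ∅.
States satisfying EF AG (¬target → EX target): ∅.

none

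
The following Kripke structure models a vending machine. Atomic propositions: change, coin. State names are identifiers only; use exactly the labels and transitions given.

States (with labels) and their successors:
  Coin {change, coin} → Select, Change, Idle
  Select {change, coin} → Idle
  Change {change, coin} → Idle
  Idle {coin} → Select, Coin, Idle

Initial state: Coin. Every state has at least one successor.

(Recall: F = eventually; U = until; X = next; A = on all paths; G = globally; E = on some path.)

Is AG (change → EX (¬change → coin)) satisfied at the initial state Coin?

States satisfying change → EX (¬change → coin): {Coin, Select, Change, Idle}.
States satisfying AG (change → EX (¬change → coin)): {Coin, Select, Change, Idle}.
Every state reachable from Coin satisfies change → EX (¬change → coin).
Coin ∈ Sat(AG (change → EX (¬change → coin))).

Holds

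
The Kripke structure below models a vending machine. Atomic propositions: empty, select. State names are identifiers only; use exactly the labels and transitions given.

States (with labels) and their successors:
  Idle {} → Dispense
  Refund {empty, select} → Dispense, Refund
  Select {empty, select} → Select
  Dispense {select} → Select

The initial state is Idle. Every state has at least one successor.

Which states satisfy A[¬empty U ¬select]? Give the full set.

States satisfying ¬empty: {Idle, Dispense}.
States satisfying ¬select: {Idle}.
States satisfying A[¬empty U ¬select]: {Idle}.

{Idle}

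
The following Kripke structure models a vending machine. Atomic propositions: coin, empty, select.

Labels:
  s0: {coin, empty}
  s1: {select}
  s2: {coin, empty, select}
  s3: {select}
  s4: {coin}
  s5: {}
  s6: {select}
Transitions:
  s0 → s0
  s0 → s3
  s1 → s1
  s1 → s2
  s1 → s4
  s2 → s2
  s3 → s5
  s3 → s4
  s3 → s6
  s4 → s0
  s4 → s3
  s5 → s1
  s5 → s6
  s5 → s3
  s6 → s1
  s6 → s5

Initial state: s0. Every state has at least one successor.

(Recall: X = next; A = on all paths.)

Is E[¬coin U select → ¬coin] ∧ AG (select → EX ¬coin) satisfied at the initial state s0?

Does not hold

States satisfying ¬coin: {s1, s3, s5, s6}.
States satisfying select → ¬coin: {s0, s1, s3, s4, s5, s6}.
States satisfying E[¬coin U select → ¬coin]: {s0, s1, s3, s4, s5, s6}.
States satisfying select → EX ¬coin: {s0, s1, s3, s4, s5, s6}.
States satisfying AG (select → EX ¬coin): ∅.
States satisfying E[¬coin U select → ¬coin] ∧ AG (select → EX ¬coin): ∅.
s0 ∉ Sat(E[¬coin U select → ¬coin] ∧ AG (select → EX ¬coin)).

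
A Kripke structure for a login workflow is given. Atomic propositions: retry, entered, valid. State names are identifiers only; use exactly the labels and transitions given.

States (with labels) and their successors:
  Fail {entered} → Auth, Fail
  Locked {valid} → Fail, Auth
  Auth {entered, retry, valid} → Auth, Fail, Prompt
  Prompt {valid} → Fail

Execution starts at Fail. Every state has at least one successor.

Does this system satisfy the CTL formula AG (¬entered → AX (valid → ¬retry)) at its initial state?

States satisfying ¬entered → AX (valid → ¬retry): {Fail, Auth, Prompt}.
States satisfying AG (¬entered → AX (valid → ¬retry)): {Fail, Auth, Prompt}.
Every state reachable from Fail satisfies ¬entered → AX (valid → ¬retry).
Fail ∈ Sat(AG (¬entered → AX (valid → ¬retry))).

Holds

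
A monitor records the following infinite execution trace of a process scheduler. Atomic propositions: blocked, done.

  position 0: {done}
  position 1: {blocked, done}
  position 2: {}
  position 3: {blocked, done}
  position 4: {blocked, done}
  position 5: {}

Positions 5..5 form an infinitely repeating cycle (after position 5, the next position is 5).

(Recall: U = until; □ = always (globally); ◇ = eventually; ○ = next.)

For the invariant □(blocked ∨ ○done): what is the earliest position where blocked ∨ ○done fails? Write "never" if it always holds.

5

Check blocked ∨ ○done at each position in order: 0 ✓, 1 ✓, 2 ✓, 3 ✓, 4 ✓.
At position 5 the labels are {} and the next position 5 has {}, so blocked ∨ ○done is false there. This is the first violation.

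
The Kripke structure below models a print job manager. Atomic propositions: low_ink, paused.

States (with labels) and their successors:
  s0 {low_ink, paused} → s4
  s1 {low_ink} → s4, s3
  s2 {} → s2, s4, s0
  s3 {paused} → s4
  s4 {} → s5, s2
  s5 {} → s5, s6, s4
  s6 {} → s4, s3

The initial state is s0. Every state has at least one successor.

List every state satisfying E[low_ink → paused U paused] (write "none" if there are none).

{s0, s2, s3, s4, s5, s6}

States satisfying low_ink → paused: {s0, s2, s3, s4, s5, s6}.
States satisfying paused: {s0, s3}.
States satisfying E[low_ink → paused U paused]: {s0, s2, s3, s4, s5, s6}.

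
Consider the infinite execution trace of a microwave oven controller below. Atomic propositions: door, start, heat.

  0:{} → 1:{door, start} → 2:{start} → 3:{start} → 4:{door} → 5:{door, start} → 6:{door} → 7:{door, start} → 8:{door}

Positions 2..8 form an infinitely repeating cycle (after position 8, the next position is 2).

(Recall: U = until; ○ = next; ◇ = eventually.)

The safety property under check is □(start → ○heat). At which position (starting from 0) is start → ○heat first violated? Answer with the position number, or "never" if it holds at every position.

Check start → ○heat at each position in order: 0 ✓.
At position 1 the labels are {door, start} and the next position 2 has {start}, so start → ○heat is false there. This is the first violation.

1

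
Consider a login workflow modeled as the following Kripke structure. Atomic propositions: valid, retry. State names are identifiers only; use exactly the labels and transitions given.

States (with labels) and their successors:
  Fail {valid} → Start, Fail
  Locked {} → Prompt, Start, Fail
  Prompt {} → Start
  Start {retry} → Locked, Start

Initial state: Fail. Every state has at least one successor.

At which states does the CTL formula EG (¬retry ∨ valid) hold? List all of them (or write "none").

{Fail, Locked}

States satisfying ¬retry ∨ valid: {Fail, Locked, Prompt}.
States satisfying EG (¬retry ∨ valid): {Fail, Locked}.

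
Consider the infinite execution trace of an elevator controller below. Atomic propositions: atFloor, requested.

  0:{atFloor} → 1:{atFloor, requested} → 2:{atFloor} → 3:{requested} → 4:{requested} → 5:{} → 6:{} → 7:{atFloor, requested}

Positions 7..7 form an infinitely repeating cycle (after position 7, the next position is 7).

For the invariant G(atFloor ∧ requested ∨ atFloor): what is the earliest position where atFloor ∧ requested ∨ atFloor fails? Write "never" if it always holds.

3

Check atFloor ∧ requested ∨ atFloor at each position in order: 0 ✓, 1 ✓, 2 ✓.
At position 3 the labels are {requested}, so atFloor ∧ requested ∨ atFloor is false there. This is the first violation.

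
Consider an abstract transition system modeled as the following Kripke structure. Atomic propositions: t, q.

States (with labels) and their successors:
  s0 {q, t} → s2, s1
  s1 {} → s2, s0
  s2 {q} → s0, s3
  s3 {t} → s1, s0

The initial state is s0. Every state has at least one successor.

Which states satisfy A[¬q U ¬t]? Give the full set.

States satisfying ¬q: {s1, s3}.
States satisfying ¬t: {s1, s2}.
States satisfying A[¬q U ¬t]: {s1, s2}.

{s1, s2}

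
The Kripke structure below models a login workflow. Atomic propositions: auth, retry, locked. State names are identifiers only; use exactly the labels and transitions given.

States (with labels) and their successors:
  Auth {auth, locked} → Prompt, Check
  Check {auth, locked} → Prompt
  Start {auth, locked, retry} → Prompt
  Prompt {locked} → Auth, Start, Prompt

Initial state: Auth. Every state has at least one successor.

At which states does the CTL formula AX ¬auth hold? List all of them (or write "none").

{Check, Start}

States satisfying ¬auth: {Prompt}.
States satisfying AX ¬auth: {Check, Start}.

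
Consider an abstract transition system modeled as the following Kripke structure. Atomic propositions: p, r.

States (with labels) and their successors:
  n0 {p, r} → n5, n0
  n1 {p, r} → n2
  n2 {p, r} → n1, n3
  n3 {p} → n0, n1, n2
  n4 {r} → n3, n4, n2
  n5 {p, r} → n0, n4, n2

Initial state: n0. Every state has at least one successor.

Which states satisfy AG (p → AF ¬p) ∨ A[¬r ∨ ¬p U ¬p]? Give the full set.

States satisfying p → AF ¬p: {n4}.
States satisfying AG (p → AF ¬p): ∅.
States satisfying ¬r ∨ ¬p: {n3, n4}.
States satisfying ¬p: {n4}.
States satisfying A[¬r ∨ ¬p U ¬p]: {n4}.
States satisfying AG (p → AF ¬p) ∨ A[¬r ∨ ¬p U ¬p]: {n4}.

{n4}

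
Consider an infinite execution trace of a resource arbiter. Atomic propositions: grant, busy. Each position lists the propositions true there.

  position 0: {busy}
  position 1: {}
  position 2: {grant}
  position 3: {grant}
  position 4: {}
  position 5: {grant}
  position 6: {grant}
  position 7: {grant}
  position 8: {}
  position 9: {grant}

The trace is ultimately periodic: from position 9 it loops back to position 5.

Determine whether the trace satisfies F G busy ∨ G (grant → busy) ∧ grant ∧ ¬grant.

No

G busy is false at every position 0..9, so it never becomes true and F G busy fails.
At position 0: F G busy is false; G (grant → busy) ∧ grant ∧ ¬grant is false; so F G busy ∨ G (grant → busy) ∧ grant ∧ ¬grant is false.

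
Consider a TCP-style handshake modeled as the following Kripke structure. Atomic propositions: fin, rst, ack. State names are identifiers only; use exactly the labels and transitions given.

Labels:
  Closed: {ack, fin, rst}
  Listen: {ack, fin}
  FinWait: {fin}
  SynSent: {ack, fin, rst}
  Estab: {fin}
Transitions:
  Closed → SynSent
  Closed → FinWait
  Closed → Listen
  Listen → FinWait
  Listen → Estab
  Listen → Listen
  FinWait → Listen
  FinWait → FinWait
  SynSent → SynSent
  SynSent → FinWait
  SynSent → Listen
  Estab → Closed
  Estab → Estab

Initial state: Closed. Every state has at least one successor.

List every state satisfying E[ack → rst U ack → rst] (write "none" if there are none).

States satisfying ack → rst: {Closed, FinWait, SynSent, Estab}.
States satisfying E[ack → rst U ack → rst]: {Closed, FinWait, SynSent, Estab}.

{Closed, FinWait, SynSent, Estab}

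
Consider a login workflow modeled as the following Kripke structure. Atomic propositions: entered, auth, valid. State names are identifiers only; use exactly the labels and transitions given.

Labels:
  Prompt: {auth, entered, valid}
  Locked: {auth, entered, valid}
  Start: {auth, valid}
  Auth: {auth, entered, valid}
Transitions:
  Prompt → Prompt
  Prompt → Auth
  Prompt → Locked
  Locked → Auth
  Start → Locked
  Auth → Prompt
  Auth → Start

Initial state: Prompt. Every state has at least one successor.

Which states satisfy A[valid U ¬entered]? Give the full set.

States satisfying valid: {Prompt, Locked, Start, Auth}.
States satisfying ¬entered: {Start}.
States satisfying A[valid U ¬entered]: {Start}.

{Start}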